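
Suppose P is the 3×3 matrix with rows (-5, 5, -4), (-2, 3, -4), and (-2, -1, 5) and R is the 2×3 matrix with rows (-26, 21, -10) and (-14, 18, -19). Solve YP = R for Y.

Y = [[4, 1, 2], [6, -5, -3]]

Since P sits to the right of Y, Y = RP⁻¹.
det P = 3, so P⁻¹ = [[11/3, -7, -8/3], [6, -11, -4], [8/3, -5, -5/3]].
Y = RP⁻¹ = [[-26, 21, -10], [-14, 18, -19]] · [[11/3, -7, -8/3], [6, -11, -4], [8/3, -5, -5/3]] = [[4, 1, 2], [6, -5, -3]].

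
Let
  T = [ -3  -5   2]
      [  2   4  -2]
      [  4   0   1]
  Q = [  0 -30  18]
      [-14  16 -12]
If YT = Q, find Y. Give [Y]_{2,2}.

-1

T is on the right of Y, so right-multiply by T⁻¹: Y = QT⁻¹.
det T = 6; the adjugate gives T⁻¹ = [[2/3, 5/6, 1/3], [-5/3, -11/6, -1/3], [-8/3, -10/3, -1/3]].
Y = QT⁻¹ = [[0, -30, 18], [-14, 16, -12]] · [[2/3, 5/6, 1/3], [-5/3, -11/6, -1/3], [-8/3, -10/3, -1/3]] = [[2, -5, 4], [-4, -1, -6]].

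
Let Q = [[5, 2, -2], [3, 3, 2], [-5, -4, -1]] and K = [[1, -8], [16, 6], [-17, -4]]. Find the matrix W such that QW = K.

Left-multiplying both sides by Q⁻¹ gives W = Q⁻¹K.
det Q = 5; the adjugate gives Q⁻¹ = [[1, 2, 2], [-7/5, -3, -16/5], [3/5, 2, 9/5]].
W = Q⁻¹K = [[1, 2, 2], [-7/5, -3, -16/5], [3/5, 2, 9/5]] · [[1, -8], [16, 6], [-17, -4]] = [[-1, -4], [5, 6], [2, 0]].

W = [[-1, -4], [5, 6], [2, 0]]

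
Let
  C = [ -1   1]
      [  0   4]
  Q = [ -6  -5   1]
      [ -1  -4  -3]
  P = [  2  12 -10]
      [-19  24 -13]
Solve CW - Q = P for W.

CW = P + Q = [[-4, 7, -9], [-20, 20, -16]].
Since C multiplies W on the left, W = C⁻¹(P + Q).
C has determinant -4; C⁻¹ = [[-1, 1/4], [0, 1/4]].
W = C⁻¹(P + Q) = [[-1, -2, 5], [-5, 5, -4]].

W = [[-1, -2, 5], [-5, 5, -4]]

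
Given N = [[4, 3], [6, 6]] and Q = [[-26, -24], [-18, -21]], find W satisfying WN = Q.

W = [[-2, -3], [3, -5]]

Since N sits to the right of W, W = QN⁻¹.
det N = 6, so N⁻¹ = [[1, -1/2], [-1, 2/3]].
W = QN⁻¹ = [[-26, -24], [-18, -21]] · [[1, -1/2], [-1, 2/3]] = [[-2, -3], [3, -5]].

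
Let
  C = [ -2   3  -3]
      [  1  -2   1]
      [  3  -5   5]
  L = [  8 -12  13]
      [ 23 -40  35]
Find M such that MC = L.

Since C sits to the right of M, M = LC⁻¹.
det C = 1; the adjugate gives C⁻¹ = [[-5, 0, -3], [-2, -1, -1], [1, -1, 1]].
M = LC⁻¹ = [[8, -12, 13], [23, -40, 35]] · [[-5, 0, -3], [-2, -1, -1], [1, -1, 1]] = [[-3, -1, 1], [0, 5, 6]].

M = [[-3, -1, 1], [0, 5, 6]]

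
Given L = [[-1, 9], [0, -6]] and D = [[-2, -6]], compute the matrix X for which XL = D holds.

Since L sits to the right of X, X = DL⁻¹.
det L = 6, so L⁻¹ = [[-1, -3/2], [0, -1/6]].
X = DL⁻¹ = [[-2, -6]] · [[-1, -3/2], [0, -1/6]] = [[2, 4]].

X = [[2, 4]]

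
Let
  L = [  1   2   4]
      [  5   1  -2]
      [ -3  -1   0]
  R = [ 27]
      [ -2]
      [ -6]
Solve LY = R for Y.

Left-multiplying both sides by L⁻¹ gives Y = L⁻¹R.
det L = 2, so L⁻¹ = [[-1, -2, -4], [3, 6, 11], [-1, -5/2, -9/2]].
Y = L⁻¹R = [[-1, -2, -4], [3, 6, 11], [-1, -5/2, -9/2]] · [[27], [-2], [-6]] = [[1], [3], [5]].

Y = [[1], [3], [5]]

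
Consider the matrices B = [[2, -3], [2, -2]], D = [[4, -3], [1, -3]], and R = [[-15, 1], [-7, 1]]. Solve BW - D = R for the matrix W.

W = [[2, -1], [5, 0]]

BW = R + D = [[-11, -2], [-6, -2]].
Since B multiplies W on the left, W = B⁻¹(R + D).
det B = 2; the adjugate gives B⁻¹ = [[-1, 3/2], [-1, 1]].
W = B⁻¹(R + D) = [[2, -1], [5, 0]].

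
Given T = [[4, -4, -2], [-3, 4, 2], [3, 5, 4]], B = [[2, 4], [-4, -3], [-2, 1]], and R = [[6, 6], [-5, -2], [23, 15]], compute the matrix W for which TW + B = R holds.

TW = R − B = [[4, 2], [-1, 1], [25, 14]].
T is on the left of W, so left-multiply by T⁻¹: W = T⁻¹(R − B).
T has determinant 6; T⁻¹ = [[1, 1, 0], [3, 11/3, -1/3], [-9/2, -16/3, 2/3]].
W = T⁻¹(R − B) = [[3, 3], [0, 5], [4, -5]].

W = [[3, 3], [0, 5], [4, -5]]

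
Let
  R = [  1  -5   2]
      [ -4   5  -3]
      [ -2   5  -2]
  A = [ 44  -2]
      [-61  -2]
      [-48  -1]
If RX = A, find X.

Since R multiplies X on the left, X = R⁻¹A.
det R = -5, so R⁻¹ = [[-1, 0, -1], [2/5, -2/5, 1], [2, -1, 3]].
X = R⁻¹A = [[-1, 0, -1], [2/5, -2/5, 1], [2, -1, 3]] · [[44, -2], [-61, -2], [-48, -1]] = [[4, 3], [-6, -1], [5, -5]].

X = [[4, 3], [-6, -1], [5, -5]]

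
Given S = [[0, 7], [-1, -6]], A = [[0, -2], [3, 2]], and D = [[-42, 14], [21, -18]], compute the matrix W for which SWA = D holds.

W = [[2, 5], [-3, -2]]

Left-multiply by S⁻¹ and right-multiply by A⁻¹: W = S⁻¹DA⁻¹.
S has determinant 7; S⁻¹ = [[-6/7, -1], [1/7, 0]].
det A = 6; the adjugate gives A⁻¹ = [[1/3, 1/3], [-1/2, 0]].
S⁻¹D = [[15, 6], [-6, 2]].
W = (S⁻¹D)A⁻¹ = [[2, 5], [-3, -2]].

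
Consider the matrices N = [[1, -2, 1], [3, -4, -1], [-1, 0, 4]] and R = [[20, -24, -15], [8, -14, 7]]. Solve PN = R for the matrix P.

P = [[2, 5, -3], [-1, 4, 3]]

N is on the right of P, so right-multiply by N⁻¹: P = RN⁻¹.
N has determinant 2; N⁻¹ = [[-8, 4, 3], [-11/2, 5/2, 2], [-2, 1, 1]].
P = RN⁻¹ = [[20, -24, -15], [8, -14, 7]] · [[-8, 4, 3], [-11/2, 5/2, 2], [-2, 1, 1]] = [[2, 5, -3], [-1, 4, 3]].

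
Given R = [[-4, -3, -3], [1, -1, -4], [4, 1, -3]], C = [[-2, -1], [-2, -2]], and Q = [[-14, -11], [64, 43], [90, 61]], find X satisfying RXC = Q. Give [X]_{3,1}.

5

Isolating X: multiply by R⁻¹ from the left and C⁻¹ from the right, so X = R⁻¹QC⁻¹.
R has determinant -4; R⁻¹ = [[-7/4, 3, -9/4], [13/4, -6, 19/4], [-5/4, 2, -7/4]].
C has determinant 2; C⁻¹ = [[-1, 1/2], [1, -1]].
R⁻¹Q = [[14, 11], [-2, -4], [-12, -7]].
X = (R⁻¹Q)C⁻¹ = [[-3, -4], [-2, 3], [5, 1]].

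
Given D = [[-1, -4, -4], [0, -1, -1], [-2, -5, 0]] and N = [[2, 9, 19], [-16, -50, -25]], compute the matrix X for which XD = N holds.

Right-multiplying both sides by D⁻¹ gives X = ND⁻¹.
D has determinant 5; D⁻¹ = [[-1, 4, 0], [2/5, -8/5, -1/5], [-2/5, 3/5, 1/5]].
X = ND⁻¹ = [[2, 9, 19], [-16, -50, -25]] · [[-1, 4, 0], [2/5, -8/5, -1/5], [-2/5, 3/5, 1/5]] = [[-6, 5, 2], [6, 1, 5]].

X = [[-6, 5, 2], [6, 1, 5]]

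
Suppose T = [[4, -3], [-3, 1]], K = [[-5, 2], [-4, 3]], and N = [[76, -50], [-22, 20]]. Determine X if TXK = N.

X = [[2, -2], [4, 2]]

Left-multiply by T⁻¹ and right-multiply by K⁻¹: X = T⁻¹NK⁻¹.
T has determinant -5; T⁻¹ = [[-1/5, -3/5], [-3/5, -4/5]].
K has determinant -7; K⁻¹ = [[-3/7, 2/7], [-4/7, 5/7]].
T⁻¹N = [[-2, -2], [-28, 14]].
X = (T⁻¹N)K⁻¹ = [[2, -2], [4, 2]].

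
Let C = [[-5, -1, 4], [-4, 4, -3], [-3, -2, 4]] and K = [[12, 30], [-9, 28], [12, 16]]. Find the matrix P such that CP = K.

C is on the left of P, so left-multiply by C⁻¹: P = C⁻¹K.
det C = 5, so C⁻¹ = [[2, -4/5, -13/5], [5, -8/5, -31/5], [4, -7/5, -24/5]].
P = C⁻¹K = [[2, -4/5, -13/5], [5, -8/5, -31/5], [4, -7/5, -24/5]] · [[12, 30], [-9, 28], [12, 16]] = [[0, -4], [0, 6], [3, 4]].

P = [[0, -4], [0, 6], [3, 4]]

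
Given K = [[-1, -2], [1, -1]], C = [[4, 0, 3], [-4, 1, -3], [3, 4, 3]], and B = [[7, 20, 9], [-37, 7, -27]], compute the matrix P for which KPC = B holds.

Left-multiply by K⁻¹ and right-multiply by C⁻¹: P = K⁻¹BC⁻¹.
det K = 3; the adjugate gives K⁻¹ = [[-1/3, 2/3], [-1/3, -1/3]].
det C = 3, so C⁻¹ = [[5, 4, -1], [1, 1, 0], [-19/3, -16/3, 4/3]].
K⁻¹B = [[-27, -2, -21], [10, -9, 6]].
P = (K⁻¹B)C⁻¹ = [[-4, 2, -1], [3, -1, -2]].

P = [[-4, 2, -1], [3, -1, -2]]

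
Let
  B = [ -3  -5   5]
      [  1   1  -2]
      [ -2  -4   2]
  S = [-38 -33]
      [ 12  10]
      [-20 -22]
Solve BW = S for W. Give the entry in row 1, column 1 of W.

-4

Since B multiplies W on the left, W = B⁻¹S.
det B = -2, so B⁻¹ = [[3, 5, -5/2], [-1, -2, 1/2], [1, 1, -1]].
W = B⁻¹S = [[3, 5, -5/2], [-1, -2, 1/2], [1, 1, -1]] · [[-38, -33], [12, 10], [-20, -22]] = [[-4, 6], [4, 2], [-6, -1]].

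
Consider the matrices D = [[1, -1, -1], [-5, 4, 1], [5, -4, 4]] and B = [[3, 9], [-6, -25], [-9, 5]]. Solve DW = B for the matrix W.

W = [[3, 1], [3, -4], [-3, -4]]

D is on the left of W, so left-multiply by D⁻¹: W = D⁻¹B.
det D = -5, so D⁻¹ = [[-4, -8/5, -3/5], [-5, -9/5, -4/5], [0, 1/5, 1/5]].
W = D⁻¹B = [[-4, -8/5, -3/5], [-5, -9/5, -4/5], [0, 1/5, 1/5]] · [[3, 9], [-6, -25], [-9, 5]] = [[3, 1], [3, -4], [-3, -4]].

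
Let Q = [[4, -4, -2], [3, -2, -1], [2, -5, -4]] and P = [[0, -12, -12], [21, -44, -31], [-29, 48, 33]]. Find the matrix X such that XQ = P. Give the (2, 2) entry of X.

-5

Right-multiplying both sides by Q⁻¹ gives X = PQ⁻¹.
Q has determinant -6; Q⁻¹ = [[-1/2, 1, 0], [-5/3, 2, 1/3], [11/6, -2, -2/3]].
X = PQ⁻¹ = [[0, -12, -12], [21, -44, -31], [-29, 48, 33]] · [[-1/2, 1, 0], [-5/3, 2, 1/3], [11/6, -2, -2/3]] = [[-2, 0, 4], [6, -5, 6], [-5, 1, -6]].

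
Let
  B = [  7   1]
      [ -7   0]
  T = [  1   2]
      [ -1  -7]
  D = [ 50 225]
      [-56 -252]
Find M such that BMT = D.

Isolating M: multiply by B⁻¹ from the left and T⁻¹ from the right, so M = B⁻¹DT⁻¹.
B has determinant 7; B⁻¹ = [[0, -1/7], [1, 1]].
T has determinant -5; T⁻¹ = [[7/5, 2/5], [-1/5, -1/5]].
B⁻¹D = [[8, 36], [-6, -27]].
M = (B⁻¹D)T⁻¹ = [[4, -4], [-3, 3]].

M = [[4, -4], [-3, 3]]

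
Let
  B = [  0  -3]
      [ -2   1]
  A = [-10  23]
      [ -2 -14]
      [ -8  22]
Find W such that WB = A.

B is on the right of W, so right-multiply by B⁻¹: W = AB⁻¹.
det B = -6, so B⁻¹ = [[-1/6, -1/2], [-1/3, 0]].
W = AB⁻¹ = [[-10, 23], [-2, -14], [-8, 22]] · [[-1/6, -1/2], [-1/3, 0]] = [[-6, 5], [5, 1], [-6, 4]].

W = [[-6, 5], [5, 1], [-6, 4]]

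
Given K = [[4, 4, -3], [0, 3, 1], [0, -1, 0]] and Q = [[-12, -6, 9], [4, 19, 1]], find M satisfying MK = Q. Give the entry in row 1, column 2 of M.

0

Right-multiplying both sides by K⁻¹ gives M = QK⁻¹.
det K = 4, so K⁻¹ = [[1/4, 3/4, 13/4], [0, 0, -1], [0, 1, 3]].
M = QK⁻¹ = [[-12, -6, 9], [4, 19, 1]] · [[1/4, 3/4, 13/4], [0, 0, -1], [0, 1, 3]] = [[-3, 0, -6], [1, 4, -3]].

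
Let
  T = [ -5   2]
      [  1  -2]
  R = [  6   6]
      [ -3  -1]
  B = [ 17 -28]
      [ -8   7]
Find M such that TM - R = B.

TM = B + R = [[23, -22], [-11, 6]].
Left-multiplying both sides by T⁻¹ gives M = T⁻¹(B + R).
det T = 8; the adjugate gives T⁻¹ = [[-1/4, -1/4], [-1/8, -5/8]].
M = T⁻¹(B + R) = [[-3, 4], [4, -1]].

M = [[-3, 4], [4, -1]]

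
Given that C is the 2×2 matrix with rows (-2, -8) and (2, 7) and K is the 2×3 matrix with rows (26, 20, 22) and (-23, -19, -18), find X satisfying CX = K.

Left-multiplying both sides by C⁻¹ gives X = C⁻¹K.
C has determinant 2; C⁻¹ = [[7/2, 4], [-1, -1]].
X = C⁻¹K = [[7/2, 4], [-1, -1]] · [[26, 20, 22], [-23, -19, -18]] = [[-1, -6, 5], [-3, -1, -4]].

X = [[-1, -6, 5], [-3, -1, -4]]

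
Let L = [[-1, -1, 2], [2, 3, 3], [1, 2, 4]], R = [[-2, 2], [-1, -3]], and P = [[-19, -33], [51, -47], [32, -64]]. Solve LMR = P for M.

Left-multiply by L⁻¹ and right-multiply by R⁻¹: M = L⁻¹PR⁻¹.
det L = 1, so L⁻¹ = [[6, 8, -9], [-5, -6, 7], [1, 1, -1]].
R has determinant 8; R⁻¹ = [[-3/8, -1/4], [1/8, -1/4]].
L⁻¹P = [[6, 2], [13, -1], [0, -16]].
M = (L⁻¹P)R⁻¹ = [[-2, -2], [-5, -3], [-2, 4]].

M = [[-2, -2], [-5, -3], [-2, 4]]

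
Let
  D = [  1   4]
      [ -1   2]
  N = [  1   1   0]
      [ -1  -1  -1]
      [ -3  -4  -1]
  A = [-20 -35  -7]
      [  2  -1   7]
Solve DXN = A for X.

Left-multiply by D⁻¹ and right-multiply by N⁻¹: X = D⁻¹AN⁻¹.
D has determinant 6; D⁻¹ = [[1/3, -2/3], [1/6, 1/6]].
N has determinant -1; N⁻¹ = [[3, -1, 1], [-2, 1, -1], [-1, -1, 0]].
D⁻¹A = [[-8, -11, -7], [-3, -6, 0]].
X = (D⁻¹A)N⁻¹ = [[5, 4, 3], [3, -3, 3]].

X = [[5, 4, 3], [3, -3, 3]]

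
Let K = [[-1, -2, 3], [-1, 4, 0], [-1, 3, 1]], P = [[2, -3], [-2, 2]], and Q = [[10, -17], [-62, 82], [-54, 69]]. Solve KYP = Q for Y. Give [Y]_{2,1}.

-4

Y = K⁻¹QP⁻¹ (apply K⁻¹ on the left and P⁻¹ on the right).
det K = -3, so K⁻¹ = [[-4/3, -11/3, 4], [-1/3, -2/3, 1], [-1/3, -5/3, 2]].
det P = -2; the adjugate gives P⁻¹ = [[-1, -3/2], [-1, -1]].
K⁻¹Q = [[-2, -2], [-16, 20], [-8, 7]].
Y = (K⁻¹Q)P⁻¹ = [[4, 5], [-4, 4], [1, 5]].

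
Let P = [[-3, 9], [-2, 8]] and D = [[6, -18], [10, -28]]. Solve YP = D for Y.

Y = [[-2, 0], [-4, 1]]

Right-multiplying both sides by P⁻¹ gives Y = DP⁻¹.
P has determinant -6; P⁻¹ = [[-4/3, 3/2], [-1/3, 1/2]].
Y = DP⁻¹ = [[6, -18], [10, -28]] · [[-4/3, 3/2], [-1/3, 1/2]] = [[-2, 0], [-4, 1]].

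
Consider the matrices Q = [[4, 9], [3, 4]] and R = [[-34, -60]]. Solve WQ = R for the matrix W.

W = [[-4, -6]]

Right-multiplying both sides by Q⁻¹ gives W = RQ⁻¹.
Q has determinant -11; Q⁻¹ = [[-4/11, 9/11], [3/11, -4/11]].
W = RQ⁻¹ = [[-34, -60]] · [[-4/11, 9/11], [3/11, -4/11]] = [[-4, -6]].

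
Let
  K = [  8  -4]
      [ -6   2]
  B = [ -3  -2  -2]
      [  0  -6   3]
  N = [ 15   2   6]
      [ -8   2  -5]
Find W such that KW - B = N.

W = [[1, 2, 0], [-1, 4, -1]]

KW = N + B = [[12, 0, 4], [-8, -4, -2]].
K is on the left of W, so left-multiply by K⁻¹: W = K⁻¹(N + B).
det K = -8; the adjugate gives K⁻¹ = [[-1/4, -1/2], [-3/4, -1]].
W = K⁻¹(N + B) = [[1, 2, 0], [-1, 4, -1]].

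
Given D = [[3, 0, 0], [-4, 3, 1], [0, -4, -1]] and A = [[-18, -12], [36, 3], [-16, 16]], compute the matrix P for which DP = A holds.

P = [[-6, -4], [4, -3], [0, -4]]

Since D multiplies P on the left, P = D⁻¹A.
D has determinant 3; D⁻¹ = [[1/3, 0, 0], [-4/3, -1, -1], [16/3, 4, 3]].
P = D⁻¹A = [[1/3, 0, 0], [-4/3, -1, -1], [16/3, 4, 3]] · [[-18, -12], [36, 3], [-16, 16]] = [[-6, -4], [4, -3], [0, -4]].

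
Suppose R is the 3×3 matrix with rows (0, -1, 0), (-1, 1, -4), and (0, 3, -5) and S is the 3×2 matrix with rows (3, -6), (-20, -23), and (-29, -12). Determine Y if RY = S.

Left-multiplying both sides by R⁻¹ gives Y = R⁻¹S.
det R = 5; the adjugate gives R⁻¹ = [[7/5, -1, 4/5], [-1, 0, 0], [-3/5, 0, -1/5]].
Y = R⁻¹S = [[7/5, -1, 4/5], [-1, 0, 0], [-3/5, 0, -1/5]] · [[3, -6], [-20, -23], [-29, -12]] = [[1, 5], [-3, 6], [4, 6]].

Y = [[1, 5], [-3, 6], [4, 6]]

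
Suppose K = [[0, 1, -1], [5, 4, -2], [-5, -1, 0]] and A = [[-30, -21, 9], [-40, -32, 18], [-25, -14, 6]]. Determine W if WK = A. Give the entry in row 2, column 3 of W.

K is on the right of W, so right-multiply by K⁻¹: W = AK⁻¹.
K has determinant -5; K⁻¹ = [[2/5, -1/5, -2/5], [-2, 1, 1], [-3, 1, 1]].
W = AK⁻¹ = [[-30, -21, 9], [-40, -32, 18], [-25, -14, 6]] · [[2/5, -1/5, -2/5], [-2, 1, 1], [-3, 1, 1]] = [[3, -6, 0], [-6, -6, 2], [0, -3, 2]].

2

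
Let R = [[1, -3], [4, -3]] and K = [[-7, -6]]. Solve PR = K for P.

Right-multiplying both sides by R⁻¹ gives P = KR⁻¹.
det R = 9, so R⁻¹ = [[-1/3, 1/3], [-4/9, 1/9]].
P = KR⁻¹ = [[-7, -6]] · [[-1/3, 1/3], [-4/9, 1/9]] = [[5, -3]].

P = [[5, -3]]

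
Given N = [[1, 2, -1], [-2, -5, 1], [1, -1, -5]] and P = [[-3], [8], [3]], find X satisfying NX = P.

X = [[1], [-2], [0]]

Left-multiplying both sides by N⁻¹ gives X = N⁻¹P.
det N = 1; the adjugate gives N⁻¹ = [[26, 11, -3], [-9, -4, 1], [7, 3, -1]].
X = N⁻¹P = [[26, 11, -3], [-9, -4, 1], [7, 3, -1]] · [[-3], [8], [3]] = [[1], [-2], [0]].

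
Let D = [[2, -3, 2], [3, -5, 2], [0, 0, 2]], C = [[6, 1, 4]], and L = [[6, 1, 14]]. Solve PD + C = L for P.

P = [[0, 0, 5]]

PD = L − C = [[0, 0, 10]].
Right-multiplying both sides by D⁻¹ gives P = (L − C)D⁻¹.
det D = -2, so D⁻¹ = [[5, -3, -2], [3, -2, -1], [0, 0, 1/2]].
P = (L − C)D⁻¹ = [[0, 0, 5]].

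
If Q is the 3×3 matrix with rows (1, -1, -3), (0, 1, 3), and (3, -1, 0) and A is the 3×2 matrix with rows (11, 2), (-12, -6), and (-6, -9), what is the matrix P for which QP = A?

Left-multiplying both sides by Q⁻¹ gives P = Q⁻¹A.
det Q = 3; the adjugate gives Q⁻¹ = [[1, 1, 0], [3, 3, -1], [-1, -2/3, 1/3]].
P = Q⁻¹A = [[1, 1, 0], [3, 3, -1], [-1, -2/3, 1/3]] · [[11, 2], [-12, -6], [-6, -9]] = [[-1, -4], [3, -3], [-5, -1]].

P = [[-1, -4], [3, -3], [-5, -1]]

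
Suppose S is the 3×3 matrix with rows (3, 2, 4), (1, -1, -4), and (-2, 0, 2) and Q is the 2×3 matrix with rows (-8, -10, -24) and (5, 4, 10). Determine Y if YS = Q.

S is on the right of Y, so right-multiply by S⁻¹: Y = QS⁻¹.
S has determinant -2; S⁻¹ = [[1, 2, 2], [-3, -7, -8], [1, 2, 5/2]].
Y = QS⁻¹ = [[-8, -10, -24], [5, 4, 10]] · [[1, 2, 2], [-3, -7, -8], [1, 2, 5/2]] = [[-2, 6, 4], [3, 2, 3]].

Y = [[-2, 6, 4], [3, 2, 3]]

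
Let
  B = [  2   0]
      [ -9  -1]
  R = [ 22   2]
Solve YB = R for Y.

Y = [[2, -2]]

B is on the right of Y, so right-multiply by B⁻¹: Y = RB⁻¹.
det B = -2; the adjugate gives B⁻¹ = [[1/2, 0], [-9/2, -1]].
Y = RB⁻¹ = [[22, 2]] · [[1/2, 0], [-9/2, -1]] = [[2, -2]].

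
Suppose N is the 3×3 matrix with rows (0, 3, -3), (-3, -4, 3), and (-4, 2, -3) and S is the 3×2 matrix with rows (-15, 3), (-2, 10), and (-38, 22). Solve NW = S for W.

N is on the left of W, so left-multiply by N⁻¹: W = N⁻¹S.
det N = 3; the adjugate gives N⁻¹ = [[2, 1, -1], [-7, -4, 3], [-22/3, -4, 3]].
W = N⁻¹S = [[2, 1, -1], [-7, -4, 3], [-22/3, -4, 3]] · [[-15, 3], [-2, 10], [-38, 22]] = [[6, -6], [-1, 5], [4, 4]].

W = [[6, -6], [-1, 5], [4, 4]]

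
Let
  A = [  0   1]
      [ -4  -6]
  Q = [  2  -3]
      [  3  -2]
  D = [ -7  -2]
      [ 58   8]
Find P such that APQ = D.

P = [[1, -2], [4, -5]]

Left-multiply by A⁻¹ and right-multiply by Q⁻¹: P = A⁻¹DQ⁻¹.
A has determinant 4; A⁻¹ = [[-3/2, -1/4], [1, 0]].
det Q = 5, so Q⁻¹ = [[-2/5, 3/5], [-3/5, 2/5]].
A⁻¹D = [[-4, 1], [-7, -2]].
P = (A⁻¹D)Q⁻¹ = [[1, -2], [4, -5]].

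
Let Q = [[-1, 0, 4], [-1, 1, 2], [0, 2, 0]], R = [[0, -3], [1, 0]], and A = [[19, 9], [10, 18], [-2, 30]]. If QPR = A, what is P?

Isolating P: multiply by Q⁻¹ from the left and R⁻¹ from the right, so P = Q⁻¹AR⁻¹.
Q has determinant -4; Q⁻¹ = [[1, -2, 1], [0, 0, 1/2], [1/2, -1/2, 1/4]].
det R = 3; the adjugate gives R⁻¹ = [[0, 1], [-1/3, 0]].
Q⁻¹A = [[-3, 3], [-1, 15], [4, 3]].
P = (Q⁻¹A)R⁻¹ = [[-1, -3], [-5, -1], [-1, 4]].

P = [[-1, -3], [-5, -1], [-1, 4]]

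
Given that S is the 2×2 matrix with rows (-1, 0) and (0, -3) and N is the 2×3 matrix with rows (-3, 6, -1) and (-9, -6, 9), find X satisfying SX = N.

X = [[3, -6, 1], [3, 2, -3]]

Left-multiplying both sides by S⁻¹ gives X = S⁻¹N.
det S = 3, so S⁻¹ = [[-1, 0], [0, -1/3]].
X = S⁻¹N = [[-1, 0], [0, -1/3]] · [[-3, 6, -1], [-9, -6, 9]] = [[3, -6, 1], [3, 2, -3]].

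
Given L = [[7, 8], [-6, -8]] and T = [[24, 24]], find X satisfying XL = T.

X = [[6, 3]]

L is on the right of X, so right-multiply by L⁻¹: X = TL⁻¹.
det L = -8, so L⁻¹ = [[1, 1], [-3/4, -7/8]].
X = TL⁻¹ = [[24, 24]] · [[1, 1], [-3/4, -7/8]] = [[6, 3]].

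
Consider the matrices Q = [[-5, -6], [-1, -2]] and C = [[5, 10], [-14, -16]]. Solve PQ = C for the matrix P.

P = [[0, -5], [3, -1]]

Right-multiplying both sides by Q⁻¹ gives P = CQ⁻¹.
det Q = 4; the adjugate gives Q⁻¹ = [[-1/2, 3/2], [1/4, -5/4]].
P = CQ⁻¹ = [[5, 10], [-14, -16]] · [[-1/2, 3/2], [1/4, -5/4]] = [[0, -5], [3, -1]].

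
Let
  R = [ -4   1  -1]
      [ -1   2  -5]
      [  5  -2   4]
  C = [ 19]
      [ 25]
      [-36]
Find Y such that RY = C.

Left-multiplying both sides by R⁻¹ gives Y = R⁻¹C.
det R = -5; the adjugate gives R⁻¹ = [[2/5, 2/5, 3/5], [21/5, 11/5, 19/5], [8/5, 3/5, 7/5]].
Y = R⁻¹C = [[2/5, 2/5, 3/5], [21/5, 11/5, 19/5], [8/5, 3/5, 7/5]] · [[19], [25], [-36]] = [[-4], [-2], [-5]].

Y = [[-4], [-2], [-5]]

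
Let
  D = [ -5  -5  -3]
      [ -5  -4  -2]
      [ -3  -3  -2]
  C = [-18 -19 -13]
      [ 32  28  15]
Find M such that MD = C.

M = [[1, -1, 6], [-3, -4, 1]]

Right-multiplying both sides by D⁻¹ gives M = CD⁻¹.
det D = 1, so D⁻¹ = [[2, -1, -2], [-4, 1, 5], [3, 0, -5]].
M = CD⁻¹ = [[-18, -19, -13], [32, 28, 15]] · [[2, -1, -2], [-4, 1, 5], [3, 0, -5]] = [[1, -1, 6], [-3, -4, 1]].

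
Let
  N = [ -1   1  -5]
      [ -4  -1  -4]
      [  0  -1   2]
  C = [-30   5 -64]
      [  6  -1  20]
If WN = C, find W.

N is on the right of W, so right-multiply by N⁻¹: W = CN⁻¹.
det N = -6, so N⁻¹ = [[1, -1/2, 3/2], [-4/3, 1/3, -8/3], [-2/3, 1/6, -5/6]].
W = CN⁻¹ = [[-30, 5, -64], [6, -1, 20]] · [[1, -1/2, 3/2], [-4/3, 1/3, -8/3], [-2/3, 1/6, -5/6]] = [[6, 6, -5], [-6, 0, -5]].

W = [[6, 6, -5], [-6, 0, -5]]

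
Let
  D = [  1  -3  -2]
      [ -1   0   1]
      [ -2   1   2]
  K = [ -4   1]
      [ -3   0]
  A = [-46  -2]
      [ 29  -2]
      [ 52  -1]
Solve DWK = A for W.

W = [[-3, 2], [3, -2], [-5, -5]]

W = D⁻¹AK⁻¹ (apply D⁻¹ on the left and K⁻¹ on the right).
D has determinant 1; D⁻¹ = [[-1, 4, -3], [0, -2, 1], [-1, 5, -3]].
det K = 3, so K⁻¹ = [[0, -1/3], [1, -4/3]].
D⁻¹A = [[6, -3], [-6, 3], [35, -5]].
W = (D⁻¹A)K⁻¹ = [[-3, 2], [3, -2], [-5, -5]].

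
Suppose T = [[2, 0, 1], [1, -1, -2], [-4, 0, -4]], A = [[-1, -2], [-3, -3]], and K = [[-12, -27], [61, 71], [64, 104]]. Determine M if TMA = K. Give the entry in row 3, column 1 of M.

M = T⁻¹KA⁻¹ (apply T⁻¹ on the left and A⁻¹ on the right).
T has determinant 4; T⁻¹ = [[1, 0, 1/4], [3, -1, 5/4], [-1, 0, -1/2]].
det A = -3; the adjugate gives A⁻¹ = [[1, -2/3], [-1, 1/3]].
T⁻¹K = [[4, -1], [-17, -22], [-20, -25]].
M = (T⁻¹K)A⁻¹ = [[5, -3], [5, 4], [5, 5]].

5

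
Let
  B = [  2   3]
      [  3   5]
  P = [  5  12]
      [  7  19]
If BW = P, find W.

Since B multiplies W on the left, W = B⁻¹P.
det B = 1, so B⁻¹ = [[5, -3], [-3, 2]].
W = B⁻¹P = [[5, -3], [-3, 2]] · [[5, 12], [7, 19]] = [[4, 3], [-1, 2]].

W = [[4, 3], [-1, 2]]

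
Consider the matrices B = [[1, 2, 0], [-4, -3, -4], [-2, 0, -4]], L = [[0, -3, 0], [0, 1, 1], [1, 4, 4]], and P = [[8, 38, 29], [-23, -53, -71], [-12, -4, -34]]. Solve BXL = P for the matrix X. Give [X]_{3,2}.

Isolating X: multiply by B⁻¹ from the left and L⁻¹ from the right, so X = B⁻¹PL⁻¹.
B has determinant -4; B⁻¹ = [[-3, -2, 2], [2, 1, -1], [3/2, 1, -5/4]].
L has determinant -3; L⁻¹ = [[0, -4, 1], [-1/3, 0, 0], [1/3, 1, 0]].
B⁻¹P = [[-2, -16, -13], [5, 27, 21], [4, 9, 15]].
X = (B⁻¹P)L⁻¹ = [[1, -5, -2], [-2, 1, 5], [2, -1, 4]].

-1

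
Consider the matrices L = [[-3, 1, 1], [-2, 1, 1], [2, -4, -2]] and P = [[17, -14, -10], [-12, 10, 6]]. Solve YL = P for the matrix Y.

Y = [[-1, -5, 2], [4, -2, -2]]

L is on the right of Y, so right-multiply by L⁻¹: Y = PL⁻¹.
det L = -2; the adjugate gives L⁻¹ = [[-1, 1, 0], [1, -2, -1/2], [-3, 5, 1/2]].
Y = PL⁻¹ = [[17, -14, -10], [-12, 10, 6]] · [[-1, 1, 0], [1, -2, -1/2], [-3, 5, 1/2]] = [[-1, -5, 2], [4, -2, -2]].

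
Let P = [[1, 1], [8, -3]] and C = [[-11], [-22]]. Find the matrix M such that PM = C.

M = [[-5], [-6]]

Since P multiplies M on the left, M = P⁻¹C.
P has determinant -11; P⁻¹ = [[3/11, 1/11], [8/11, -1/11]].
M = P⁻¹C = [[3/11, 1/11], [8/11, -1/11]] · [[-11], [-22]] = [[-5], [-6]].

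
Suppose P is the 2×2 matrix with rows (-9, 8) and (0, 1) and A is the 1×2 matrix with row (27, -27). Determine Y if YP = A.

Y = [[-3, -3]]

P is on the right of Y, so right-multiply by P⁻¹: Y = AP⁻¹.
P has determinant -9; P⁻¹ = [[-1/9, 8/9], [0, 1]].
Y = AP⁻¹ = [[27, -27]] · [[-1/9, 8/9], [0, 1]] = [[-3, -3]].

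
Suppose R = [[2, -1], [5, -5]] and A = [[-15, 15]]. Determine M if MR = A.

M = [[0, -3]]

R is on the right of M, so right-multiply by R⁻¹: M = AR⁻¹.
R has determinant -5; R⁻¹ = [[1, -1/5], [1, -2/5]].
M = AR⁻¹ = [[-15, 15]] · [[1, -1/5], [1, -2/5]] = [[0, -3]].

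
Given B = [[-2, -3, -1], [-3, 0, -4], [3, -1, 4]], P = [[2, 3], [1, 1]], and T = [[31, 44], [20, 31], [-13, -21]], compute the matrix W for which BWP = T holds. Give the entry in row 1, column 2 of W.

Left-multiply by B⁻¹ and right-multiply by P⁻¹: W = B⁻¹TP⁻¹.
B has determinant 5; B⁻¹ = [[-4/5, 13/5, 12/5], [0, -1, -1], [3/5, -11/5, -9/5]].
det P = -1, so P⁻¹ = [[-1, 3], [1, -2]].
B⁻¹T = [[-4, -5], [-7, -10], [-2, -4]].
W = (B⁻¹T)P⁻¹ = [[-1, -2], [-3, -1], [-2, 2]].

-2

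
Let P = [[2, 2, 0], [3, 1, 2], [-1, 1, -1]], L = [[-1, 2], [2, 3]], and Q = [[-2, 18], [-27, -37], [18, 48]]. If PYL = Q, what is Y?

Y = P⁻¹QL⁻¹ (apply P⁻¹ on the left and L⁻¹ on the right).
P has determinant -4; P⁻¹ = [[3/4, -1/2, -1], [-1/4, 1/2, 1], [-1, 1, 1]].
det L = -7, so L⁻¹ = [[-3/7, 2/7], [2/7, 1/7]].
P⁻¹Q = [[-6, -16], [5, 25], [-7, -7]].
Y = (P⁻¹Q)L⁻¹ = [[-2, -4], [5, 5], [1, -3]].

Y = [[-2, -4], [5, 5], [1, -3]]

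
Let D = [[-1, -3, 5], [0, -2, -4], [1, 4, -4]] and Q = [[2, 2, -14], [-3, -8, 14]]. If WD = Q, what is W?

D is on the right of W, so right-multiply by D⁻¹: W = QD⁻¹.
D has determinant -2; D⁻¹ = [[-12, -4, -11], [2, 1/2, 2], [-1, -1/2, -1]].
W = QD⁻¹ = [[2, 2, -14], [-3, -8, 14]] · [[-12, -4, -11], [2, 1/2, 2], [-1, -1/2, -1]] = [[-6, 0, -4], [6, 1, 3]].

W = [[-6, 0, -4], [6, 1, 3]]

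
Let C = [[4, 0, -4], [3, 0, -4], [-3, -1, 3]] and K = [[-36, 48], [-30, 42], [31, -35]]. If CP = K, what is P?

Left-multiplying both sides by C⁻¹ gives P = C⁻¹K.
C has determinant -4; C⁻¹ = [[1, -1, 0], [-3/4, 0, -1], [3/4, -1, 0]].
P = C⁻¹K = [[1, -1, 0], [-3/4, 0, -1], [3/4, -1, 0]] · [[-36, 48], [-30, 42], [31, -35]] = [[-6, 6], [-4, -1], [3, -6]].

P = [[-6, 6], [-4, -1], [3, -6]]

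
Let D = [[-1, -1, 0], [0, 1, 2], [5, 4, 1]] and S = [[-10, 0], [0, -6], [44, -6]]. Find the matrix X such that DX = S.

Left-multiplying both sides by D⁻¹ gives X = D⁻¹S.
det D = -3; the adjugate gives D⁻¹ = [[7/3, -1/3, 2/3], [-10/3, 1/3, -2/3], [5/3, 1/3, 1/3]].
X = D⁻¹S = [[7/3, -1/3, 2/3], [-10/3, 1/3, -2/3], [5/3, 1/3, 1/3]] · [[-10, 0], [0, -6], [44, -6]] = [[6, -2], [4, 2], [-2, -4]].

X = [[6, -2], [4, 2], [-2, -4]]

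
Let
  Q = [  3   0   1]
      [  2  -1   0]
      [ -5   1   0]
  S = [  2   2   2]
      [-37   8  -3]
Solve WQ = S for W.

W = [[2, -2, 0], [-3, -4, 4]]

Since Q sits to the right of W, W = SQ⁻¹.
Q has determinant -3; Q⁻¹ = [[0, -1/3, -1/3], [0, -5/3, -2/3], [1, 1, 1]].
W = SQ⁻¹ = [[2, 2, 2], [-37, 8, -3]] · [[0, -1/3, -1/3], [0, -5/3, -2/3], [1, 1, 1]] = [[2, -2, 0], [-3, -4, 4]].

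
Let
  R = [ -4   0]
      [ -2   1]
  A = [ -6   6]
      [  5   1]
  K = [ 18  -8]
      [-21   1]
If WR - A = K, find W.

WR = K + A = [[12, -2], [-16, 2]].
Right-multiplying both sides by R⁻¹ gives W = (K + A)R⁻¹.
det R = -4; the adjugate gives R⁻¹ = [[-1/4, 0], [-1/2, 1]].
W = (K + A)R⁻¹ = [[-2, -2], [3, 2]].

W = [[-2, -2], [3, 2]]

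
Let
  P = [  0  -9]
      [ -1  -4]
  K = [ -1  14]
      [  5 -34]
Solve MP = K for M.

M = [[-2, 1], [6, -5]]

P is on the right of M, so right-multiply by P⁻¹: M = KP⁻¹.
P has determinant -9; P⁻¹ = [[4/9, -1], [-1/9, 0]].
M = KP⁻¹ = [[-1, 14], [5, -34]] · [[4/9, -1], [-1/9, 0]] = [[-2, 1], [6, -5]].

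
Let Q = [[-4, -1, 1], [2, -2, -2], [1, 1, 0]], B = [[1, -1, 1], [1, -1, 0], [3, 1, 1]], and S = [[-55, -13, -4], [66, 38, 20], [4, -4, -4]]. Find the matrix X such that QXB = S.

Left-multiply by Q⁻¹ and right-multiply by B⁻¹: X = Q⁻¹SB⁻¹.
Q has determinant -2; Q⁻¹ = [[-1, -1/2, -2], [1, 1/2, 3], [-2, -3/2, -5]].
det B = 4, so B⁻¹ = [[-1/4, 1/2, 1/4], [-1/4, -1/2, 1/4], [1, -1, 0]].
Q⁻¹S = [[14, 2, 2], [-10, -6, -6], [-9, -11, -2]].
X = (Q⁻¹S)B⁻¹ = [[-2, 4, 4], [-2, 4, -4], [3, 3, -5]].

X = [[-2, 4, 4], [-2, 4, -4], [3, 3, -5]]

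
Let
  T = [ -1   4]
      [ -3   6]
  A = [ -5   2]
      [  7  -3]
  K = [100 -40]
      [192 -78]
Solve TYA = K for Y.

Y = [[0, -4], [-5, -1]]

Y = T⁻¹KA⁻¹ (apply T⁻¹ on the left and A⁻¹ on the right).
T has determinant 6; T⁻¹ = [[1, -2/3], [1/2, -1/6]].
det A = 1; the adjugate gives A⁻¹ = [[-3, -2], [-7, -5]].
T⁻¹K = [[-28, 12], [18, -7]].
Y = (T⁻¹K)A⁻¹ = [[0, -4], [-5, -1]].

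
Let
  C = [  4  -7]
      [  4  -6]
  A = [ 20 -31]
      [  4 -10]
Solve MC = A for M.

M = [[1, 4], [4, -3]]

Right-multiplying both sides by C⁻¹ gives M = AC⁻¹.
det C = 4, so C⁻¹ = [[-3/2, 7/4], [-1, 1]].
M = AC⁻¹ = [[20, -31], [4, -10]] · [[-3/2, 7/4], [-1, 1]] = [[1, 4], [4, -3]].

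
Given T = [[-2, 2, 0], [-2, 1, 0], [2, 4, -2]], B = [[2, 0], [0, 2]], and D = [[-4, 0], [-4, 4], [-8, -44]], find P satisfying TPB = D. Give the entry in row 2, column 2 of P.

-2

Left-multiply by T⁻¹ and right-multiply by B⁻¹: P = T⁻¹DB⁻¹.
det T = -4, so T⁻¹ = [[1/2, -1, 0], [1, -1, 0], [5/2, -3, -1/2]].
B has determinant 4; B⁻¹ = [[1/2, 0], [0, 1/2]].
T⁻¹D = [[2, -4], [0, -4], [6, 10]].
P = (T⁻¹D)B⁻¹ = [[1, -2], [0, -2], [3, 5]].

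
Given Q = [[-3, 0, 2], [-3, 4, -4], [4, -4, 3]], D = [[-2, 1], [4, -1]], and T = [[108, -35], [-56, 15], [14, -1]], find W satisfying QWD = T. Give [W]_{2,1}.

Isolating W: multiply by Q⁻¹ from the left and D⁻¹ from the right, so W = Q⁻¹TD⁻¹.
det Q = 4; the adjugate gives Q⁻¹ = [[-1, -2, -2], [-7/4, -17/4, -9/2], [-1, -3, -3]].
det D = -2, so D⁻¹ = [[1/2, 1/2], [2, 1]].
Q⁻¹T = [[-24, 7], [-14, 2], [18, -7]].
W = (Q⁻¹T)D⁻¹ = [[2, -5], [-3, -5], [-5, 2]].

-3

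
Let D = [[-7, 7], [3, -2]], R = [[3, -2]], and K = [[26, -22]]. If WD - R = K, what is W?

WD = K + R = [[29, -24]].
D is on the right of W, so right-multiply by D⁻¹: W = (K + R)D⁻¹.
det D = -7; the adjugate gives D⁻¹ = [[2/7, 1], [3/7, 1]].
W = (K + R)D⁻¹ = [[-2, 5]].

W = [[-2, 5]]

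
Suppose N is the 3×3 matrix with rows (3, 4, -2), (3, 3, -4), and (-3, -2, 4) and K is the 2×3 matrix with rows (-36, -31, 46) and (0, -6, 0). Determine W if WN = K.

N is on the right of W, so right-multiply by N⁻¹: W = KN⁻¹.
det N = 6, so N⁻¹ = [[2/3, -2, -5/3], [0, 1, 1], [1/2, -1, -1/2]].
W = KN⁻¹ = [[-36, -31, 46], [0, -6, 0]] · [[2/3, -2, -5/3], [0, 1, 1], [1/2, -1, -1/2]] = [[-1, -5, 6], [0, -6, -6]].

W = [[-1, -5, 6], [0, -6, -6]]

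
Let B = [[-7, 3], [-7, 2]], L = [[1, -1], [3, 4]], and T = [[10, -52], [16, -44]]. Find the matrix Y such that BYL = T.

Y = [[-4, 0], [0, -2]]

Y = B⁻¹TL⁻¹ (apply B⁻¹ on the left and L⁻¹ on the right).
det B = 7, so B⁻¹ = [[2/7, -3/7], [1, -1]].
L has determinant 7; L⁻¹ = [[4/7, 1/7], [-3/7, 1/7]].
B⁻¹T = [[-4, 4], [-6, -8]].
Y = (B⁻¹T)L⁻¹ = [[-4, 0], [0, -2]].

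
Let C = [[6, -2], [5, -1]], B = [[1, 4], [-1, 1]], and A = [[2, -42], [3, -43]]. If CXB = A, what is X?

X = [[-2, -3], [-2, -4]]

Isolating X: multiply by C⁻¹ from the left and B⁻¹ from the right, so X = C⁻¹AB⁻¹.
C has determinant 4; C⁻¹ = [[-1/4, 1/2], [-5/4, 3/2]].
det B = 5; the adjugate gives B⁻¹ = [[1/5, -4/5], [1/5, 1/5]].
C⁻¹A = [[1, -11], [2, -12]].
X = (C⁻¹A)B⁻¹ = [[-2, -3], [-2, -4]].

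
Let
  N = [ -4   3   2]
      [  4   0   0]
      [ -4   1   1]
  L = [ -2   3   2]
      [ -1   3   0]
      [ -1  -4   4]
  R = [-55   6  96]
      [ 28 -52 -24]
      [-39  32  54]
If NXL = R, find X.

Left-multiply by N⁻¹ and right-multiply by L⁻¹: X = N⁻¹RL⁻¹.
det N = -4; the adjugate gives N⁻¹ = [[0, 1/4, 0], [1, -1, -2], [-1, 2, 3]].
det L = 2; the adjugate gives L⁻¹ = [[6, -10, -3], [2, -3, -1], [7/2, -11/2, -3/2]].
N⁻¹R = [[7, -13, -6], [-5, -6, 12], [-6, -14, 18]].
X = (N⁻¹R)L⁻¹ = [[-5, 2, 1], [0, 2, 3], [-1, 3, 5]].

X = [[-5, 2, 1], [0, 2, 3], [-1, 3, 5]]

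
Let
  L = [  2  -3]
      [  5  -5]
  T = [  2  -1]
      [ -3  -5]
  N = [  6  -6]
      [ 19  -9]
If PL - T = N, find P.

P = [[-1, 2], [-2, 4]]

PL = N + T = [[8, -7], [16, -14]].
L is on the right of P, so right-multiply by L⁻¹: P = (N + T)L⁻¹.
det L = 5; the adjugate gives L⁻¹ = [[-1, 3/5], [-1, 2/5]].
P = (N + T)L⁻¹ = [[-1, 2], [-2, 4]].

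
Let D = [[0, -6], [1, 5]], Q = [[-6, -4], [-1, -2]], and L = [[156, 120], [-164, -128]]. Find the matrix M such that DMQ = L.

M = [[5, 4], [4, 2]]

Left-multiply by D⁻¹ and right-multiply by Q⁻¹: M = D⁻¹LQ⁻¹.
det D = 6; the adjugate gives D⁻¹ = [[5/6, 1], [-1/6, 0]].
det Q = 8, so Q⁻¹ = [[-1/4, 1/2], [1/8, -3/4]].
D⁻¹L = [[-34, -28], [-26, -20]].
M = (D⁻¹L)Q⁻¹ = [[5, 4], [4, 2]].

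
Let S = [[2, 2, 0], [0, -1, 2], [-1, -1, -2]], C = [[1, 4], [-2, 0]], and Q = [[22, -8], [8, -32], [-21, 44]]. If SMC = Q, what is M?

M = S⁻¹QC⁻¹ (apply S⁻¹ on the left and C⁻¹ on the right).
det S = 4; the adjugate gives S⁻¹ = [[1, 1, 1], [-1/2, -1, -1], [-1/4, 0, -1/2]].
C has determinant 8; C⁻¹ = [[0, -1/2], [1/4, 1/8]].
S⁻¹Q = [[9, 4], [2, -8], [5, -20]].
M = (S⁻¹Q)C⁻¹ = [[1, -4], [-2, -2], [-5, -5]].

M = [[1, -4], [-2, -2], [-5, -5]]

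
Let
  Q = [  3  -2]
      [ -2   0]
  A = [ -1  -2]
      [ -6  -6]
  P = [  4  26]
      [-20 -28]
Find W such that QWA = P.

W = [[-4, -1], [5, -3]]

Left-multiply by Q⁻¹ and right-multiply by A⁻¹: W = Q⁻¹PA⁻¹.
Q has determinant -4; Q⁻¹ = [[0, -1/2], [-1/2, -3/4]].
A has determinant -6; A⁻¹ = [[1, -1/3], [-1, 1/6]].
Q⁻¹P = [[10, 14], [13, 8]].
W = (Q⁻¹P)A⁻¹ = [[-4, -1], [5, -3]].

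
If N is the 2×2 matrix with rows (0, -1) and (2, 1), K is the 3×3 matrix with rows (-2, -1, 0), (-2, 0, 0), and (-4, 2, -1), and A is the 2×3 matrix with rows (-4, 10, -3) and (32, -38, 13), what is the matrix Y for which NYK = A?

Y = [[4, -1, -5], [4, 0, -3]]

Isolating Y: multiply by N⁻¹ from the left and K⁻¹ from the right, so Y = N⁻¹AK⁻¹.
det N = 2, so N⁻¹ = [[1/2, 1/2], [-1, 0]].
det K = 2, so K⁻¹ = [[0, -1/2, 0], [-1, 1, 0], [-2, 4, -1]].
N⁻¹A = [[14, -14, 5], [4, -10, 3]].
Y = (N⁻¹A)K⁻¹ = [[4, -1, -5], [4, 0, -3]].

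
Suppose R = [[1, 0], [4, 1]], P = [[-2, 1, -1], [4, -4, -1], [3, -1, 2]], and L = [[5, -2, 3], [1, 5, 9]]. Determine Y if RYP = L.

Y = [[-1, 0, 1], [-4, -3, -5]]

Isolating Y: multiply by R⁻¹ from the left and P⁻¹ from the right, so Y = R⁻¹LP⁻¹.
det R = 1, so R⁻¹ = [[1, 0], [-4, 1]].
det P = -1, so P⁻¹ = [[9, 1, 5], [11, 1, 6], [-8, -1, -4]].
R⁻¹L = [[5, -2, 3], [-19, 13, -3]].
Y = (R⁻¹L)P⁻¹ = [[-1, 0, 1], [-4, -3, -5]].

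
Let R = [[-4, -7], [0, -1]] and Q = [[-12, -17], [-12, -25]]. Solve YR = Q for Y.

Y = [[3, -4], [3, 4]]

Right-multiplying both sides by R⁻¹ gives Y = QR⁻¹.
det R = 4, so R⁻¹ = [[-1/4, 7/4], [0, -1]].
Y = QR⁻¹ = [[-12, -17], [-12, -25]] · [[-1/4, 7/4], [0, -1]] = [[3, -4], [3, 4]].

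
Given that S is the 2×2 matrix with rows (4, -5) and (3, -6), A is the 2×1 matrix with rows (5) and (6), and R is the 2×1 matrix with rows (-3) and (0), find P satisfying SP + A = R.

SP = R − A = [[-8], [-6]].
S is on the left of P, so left-multiply by S⁻¹: P = S⁻¹(R − A).
S has determinant -9; S⁻¹ = [[2/3, -5/9], [1/3, -4/9]].
P = S⁻¹(R − A) = [[-2], [0]].

P = [[-2], [0]]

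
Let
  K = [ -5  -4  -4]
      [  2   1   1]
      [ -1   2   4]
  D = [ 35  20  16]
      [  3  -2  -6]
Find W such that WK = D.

K is on the right of W, so right-multiply by K⁻¹: W = DK⁻¹.
K has determinant 6; K⁻¹ = [[1/3, 4/3, 0], [-3/2, -4, -1/2], [5/6, 7/3, 1/2]].
W = DK⁻¹ = [[35, 20, 16], [3, -2, -6]] · [[1/3, 4/3, 0], [-3/2, -4, -1/2], [5/6, 7/3, 1/2]] = [[-5, 4, -2], [-1, -2, -2]].

W = [[-5, 4, -2], [-1, -2, -2]]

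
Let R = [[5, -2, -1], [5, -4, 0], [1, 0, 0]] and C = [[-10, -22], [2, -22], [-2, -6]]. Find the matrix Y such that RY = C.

Left-multiplying both sides by R⁻¹ gives Y = R⁻¹C.
det R = -4, so R⁻¹ = [[0, 0, 1], [0, -1/4, 5/4], [-1, 1/2, 5/2]].
Y = R⁻¹C = [[0, 0, 1], [0, -1/4, 5/4], [-1, 1/2, 5/2]] · [[-10, -22], [2, -22], [-2, -6]] = [[-2, -6], [-3, -2], [6, -4]].

Y = [[-2, -6], [-3, -2], [6, -4]]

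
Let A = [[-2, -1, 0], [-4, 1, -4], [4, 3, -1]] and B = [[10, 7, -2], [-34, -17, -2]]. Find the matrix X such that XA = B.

X = [[-1, 0, 2], [1, 2, -6]]

Right-multiplying both sides by A⁻¹ gives X = BA⁻¹.
A has determinant -2; A⁻¹ = [[-11/2, 1/2, -2], [10, -1, 4], [8, -1, 3]].
X = BA⁻¹ = [[10, 7, -2], [-34, -17, -2]] · [[-11/2, 1/2, -2], [10, -1, 4], [8, -1, 3]] = [[-1, 0, 2], [1, 2, -6]].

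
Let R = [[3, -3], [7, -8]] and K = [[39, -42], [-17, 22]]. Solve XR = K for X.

Since R sits to the right of X, X = KR⁻¹.
det R = -3; the adjugate gives R⁻¹ = [[8/3, -1], [7/3, -1]].
X = KR⁻¹ = [[39, -42], [-17, 22]] · [[8/3, -1], [7/3, -1]] = [[6, 3], [6, -5]].

X = [[6, 3], [6, -5]]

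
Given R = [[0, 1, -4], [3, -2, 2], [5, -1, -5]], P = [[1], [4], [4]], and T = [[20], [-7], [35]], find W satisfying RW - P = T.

RW = T + P = [[21], [-3], [39]].
Since R multiplies W on the left, W = R⁻¹(T + P).
det R = -3; the adjugate gives R⁻¹ = [[-4, -3, 2], [-25/3, -20/3, 4], [-7/3, -5/3, 1]].
W = R⁻¹(T + P) = [[3], [1], [-5]].

W = [[3], [1], [-5]]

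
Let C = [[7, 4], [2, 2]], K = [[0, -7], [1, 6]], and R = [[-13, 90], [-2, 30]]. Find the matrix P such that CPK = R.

P = C⁻¹RK⁻¹ (apply C⁻¹ on the left and K⁻¹ on the right).
det C = 6; the adjugate gives C⁻¹ = [[1/3, -2/3], [-1/3, 7/6]].
det K = 7, so K⁻¹ = [[6/7, 1], [-1/7, 0]].
C⁻¹R = [[-3, 10], [2, 5]].
P = (C⁻¹R)K⁻¹ = [[-4, -3], [1, 2]].

P = [[-4, -3], [1, 2]]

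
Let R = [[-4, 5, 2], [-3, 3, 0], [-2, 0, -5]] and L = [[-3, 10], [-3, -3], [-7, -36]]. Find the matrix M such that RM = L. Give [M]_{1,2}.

R is on the left of M, so left-multiply by R⁻¹: M = R⁻¹L.
det R = -3; the adjugate gives R⁻¹ = [[5, -25/3, 2], [5, -8, 2], [-2, 10/3, -1]].
M = R⁻¹L = [[5, -25/3, 2], [5, -8, 2], [-2, 10/3, -1]] · [[-3, 10], [-3, -3], [-7, -36]] = [[-4, 3], [-5, 2], [3, 6]].

3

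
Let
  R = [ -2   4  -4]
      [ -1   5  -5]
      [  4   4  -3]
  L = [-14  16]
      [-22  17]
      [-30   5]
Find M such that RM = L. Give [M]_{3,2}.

R is on the left of M, so left-multiply by R⁻¹: M = R⁻¹L.
R has determinant -6; R⁻¹ = [[-5/6, 2/3, 0], [23/6, -11/3, 1], [4, -4, 1]].
M = R⁻¹L = [[-5/6, 2/3, 0], [23/6, -11/3, 1], [4, -4, 1]] · [[-14, 16], [-22, 17], [-30, 5]] = [[-3, -2], [-3, 4], [2, 1]].

1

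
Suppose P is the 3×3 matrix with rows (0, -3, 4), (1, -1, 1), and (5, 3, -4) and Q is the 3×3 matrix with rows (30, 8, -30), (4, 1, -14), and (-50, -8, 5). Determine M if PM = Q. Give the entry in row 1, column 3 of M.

-5

Since P multiplies M on the left, M = P⁻¹Q.
P has determinant 5; P⁻¹ = [[1/5, 0, 1/5], [9/5, -4, 4/5], [8/5, -3, 3/5]].
M = P⁻¹Q = [[1/5, 0, 1/5], [9/5, -4, 4/5], [8/5, -3, 3/5]] · [[30, 8, -30], [4, 1, -14], [-50, -8, 5]] = [[-4, 0, -5], [-2, 4, 6], [6, 5, -3]].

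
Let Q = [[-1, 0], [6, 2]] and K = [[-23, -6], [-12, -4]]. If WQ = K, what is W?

W = [[5, -3], [0, -2]]

Since Q sits to the right of W, W = KQ⁻¹.
Q has determinant -2; Q⁻¹ = [[-1, 0], [3, 1/2]].
W = KQ⁻¹ = [[-23, -6], [-12, -4]] · [[-1, 0], [3, 1/2]] = [[5, -3], [0, -2]].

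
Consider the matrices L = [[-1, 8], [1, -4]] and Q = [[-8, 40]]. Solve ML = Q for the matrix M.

M = [[2, -6]]

L is on the right of M, so right-multiply by L⁻¹: M = QL⁻¹.
det L = -4; the adjugate gives L⁻¹ = [[1, 2], [1/4, 1/4]].
M = QL⁻¹ = [[-8, 40]] · [[1, 2], [1/4, 1/4]] = [[2, -6]].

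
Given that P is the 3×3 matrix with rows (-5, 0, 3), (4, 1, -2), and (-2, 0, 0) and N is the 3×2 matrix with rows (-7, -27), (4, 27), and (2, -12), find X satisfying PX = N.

X = [[-1, 6], [0, 5], [-4, 1]]

Since P multiplies X on the left, X = P⁻¹N.
P has determinant 6; P⁻¹ = [[0, 0, -1/2], [2/3, 1, 1/3], [1/3, 0, -5/6]].
X = P⁻¹N = [[0, 0, -1/2], [2/3, 1, 1/3], [1/3, 0, -5/6]] · [[-7, -27], [4, 27], [2, -12]] = [[-1, 6], [0, 5], [-4, 1]].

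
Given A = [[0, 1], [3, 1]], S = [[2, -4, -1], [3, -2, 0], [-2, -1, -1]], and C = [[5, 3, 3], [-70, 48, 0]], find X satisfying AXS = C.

X = [[-2, -5, 3], [2, -3, -5]]

X = A⁻¹CS⁻¹ (apply A⁻¹ on the left and S⁻¹ on the right).
A has determinant -3; A⁻¹ = [[-1/3, 1/3], [1, 0]].
S has determinant -1; S⁻¹ = [[-2, 3, 2], [-3, 4, 3], [7, -10, -8]].
A⁻¹C = [[-25, 15, -1], [5, 3, 3]].
X = (A⁻¹C)S⁻¹ = [[-2, -5, 3], [2, -3, -5]].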